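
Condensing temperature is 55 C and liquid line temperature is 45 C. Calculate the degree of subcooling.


Subcooling = T_cond - T_liquid
Subcooling = 55 - 45
Subcooling = 10 K

10


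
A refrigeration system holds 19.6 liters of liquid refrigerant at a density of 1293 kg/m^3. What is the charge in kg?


Charge = V * rho / 1000
Charge = 19.6 * 1293 / 1000
Charge = 25.34 kg

25.34


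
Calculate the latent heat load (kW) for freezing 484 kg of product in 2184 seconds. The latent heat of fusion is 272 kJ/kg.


Q_lat = m * h_fg / t
Q_lat = 484 * 272 / 2184
Q_lat = 60.28 kW

60.28


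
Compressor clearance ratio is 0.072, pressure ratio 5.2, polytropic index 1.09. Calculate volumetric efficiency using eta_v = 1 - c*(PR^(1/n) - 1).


PR^(1/n) = 5.2^(1/1.09) = 4.53820178
eta_v = 1 - 0.072 * (4.53820178 - 1)
eta_v = 0.7452

0.7452


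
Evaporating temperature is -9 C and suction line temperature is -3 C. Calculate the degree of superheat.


Superheat = T_suction - T_evap
Superheat = -3 - (-9)
Superheat = 6 K

6


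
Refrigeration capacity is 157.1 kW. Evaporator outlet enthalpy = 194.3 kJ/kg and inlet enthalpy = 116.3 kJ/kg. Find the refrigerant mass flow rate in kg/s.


dh = 194.3 - 116.3 = 78.0 kJ/kg
m_dot = Q / dh = 157.1 / 78.0 = 2.0141 kg/s

2.0141


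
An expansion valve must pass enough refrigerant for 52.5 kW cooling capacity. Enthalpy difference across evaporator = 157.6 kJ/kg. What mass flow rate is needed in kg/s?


m_dot = Q / dh
m_dot = 52.5 / 157.6
m_dot = 0.3331 kg/s

0.3331


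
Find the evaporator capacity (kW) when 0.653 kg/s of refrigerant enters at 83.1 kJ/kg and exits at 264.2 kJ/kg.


dh = 264.2 - 83.1 = 181.1 kJ/kg
Q_evap = m_dot * dh = 0.653 * 181.1
Q_evap = 118.26 kW

118.26


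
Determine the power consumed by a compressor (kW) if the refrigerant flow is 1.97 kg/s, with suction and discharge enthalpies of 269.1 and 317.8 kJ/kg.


dh = 317.8 - 269.1 = 48.7 kJ/kg
W = m_dot * dh = 1.97 * 48.7 = 95.94 kW

95.94


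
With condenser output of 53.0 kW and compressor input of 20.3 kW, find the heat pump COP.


COP_hp = Q_cond / W
COP_hp = 53.0 / 20.3
COP_hp = 2.611

2.611


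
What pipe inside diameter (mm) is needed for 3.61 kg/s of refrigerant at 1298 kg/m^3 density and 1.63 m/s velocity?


A = m_dot / (rho * v) = 3.61 / (1298 * 1.63) = 0.001706258803 m^2
d = sqrt(4*A/pi) * 1000
d = 46.6 mm

46.6


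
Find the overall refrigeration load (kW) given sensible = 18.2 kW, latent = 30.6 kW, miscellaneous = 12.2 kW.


Q_total = Q_s + Q_l + Q_misc
Q_total = 18.2 + 30.6 + 12.2
Q_total = 61.0 kW

61.0


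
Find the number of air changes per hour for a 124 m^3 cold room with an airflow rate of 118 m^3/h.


ACH = flow / volume
ACH = 118 / 124
ACH = 0.952

0.952


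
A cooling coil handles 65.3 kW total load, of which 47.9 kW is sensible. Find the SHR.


SHR = Q_sensible / Q_total
SHR = 47.9 / 65.3
SHR = 0.734

0.734


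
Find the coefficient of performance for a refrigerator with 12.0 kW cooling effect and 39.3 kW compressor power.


COP = Q_evap / W
COP = 12.0 / 39.3
COP = 0.305

0.305


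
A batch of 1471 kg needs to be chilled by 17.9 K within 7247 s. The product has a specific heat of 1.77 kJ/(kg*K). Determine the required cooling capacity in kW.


Q = m * cp * dT / t
Q = 1471 * 1.77 * 17.9 / 7247
Q = 6.431 kW

6.431


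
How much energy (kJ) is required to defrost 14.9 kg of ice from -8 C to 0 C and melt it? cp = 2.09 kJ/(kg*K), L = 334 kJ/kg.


Sensible heat = cp * dT = 2.09 * 8 = 16.72 kJ/kg
Total per kg = 16.72 + 334 = 350.72 kJ/kg
Q = m * total = 14.9 * 350.72
Q = 5225.7 kJ

5225.7


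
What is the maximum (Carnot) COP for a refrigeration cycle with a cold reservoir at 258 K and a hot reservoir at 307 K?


dT = 307 - 258 = 49 K
COP_carnot = T_cold / dT = 258 / 49
COP_carnot = 5.265

5.265


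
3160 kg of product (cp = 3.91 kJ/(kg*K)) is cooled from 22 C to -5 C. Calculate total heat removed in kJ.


dT = 22 - (-5) = 27 K
Q = m * cp * dT = 3160 * 3.91 * 27
Q = 333601 kJ

333601


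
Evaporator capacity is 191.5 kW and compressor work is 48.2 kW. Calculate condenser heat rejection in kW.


Q_cond = Q_evap + W
Q_cond = 191.5 + 48.2
Q_cond = 239.7 kW

239.7


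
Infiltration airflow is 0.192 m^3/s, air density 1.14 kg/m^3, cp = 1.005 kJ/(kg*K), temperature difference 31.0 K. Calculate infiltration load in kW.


Q = V_dot * rho * cp * dT
Q = 0.192 * 1.14 * 1.005 * 31.0
Q = 6.819 kW

6.819


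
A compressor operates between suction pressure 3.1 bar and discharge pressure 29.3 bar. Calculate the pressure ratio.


PR = P_high / P_low
PR = 29.3 / 3.1
PR = 9.452

9.452


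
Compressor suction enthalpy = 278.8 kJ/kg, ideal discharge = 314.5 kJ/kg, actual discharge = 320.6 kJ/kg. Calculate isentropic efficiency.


dh_ideal = 314.5 - 278.8 = 35.7 kJ/kg
dh_actual = 320.6 - 278.8 = 41.8 kJ/kg
eta_s = dh_ideal / dh_actual = 35.7 / 41.8
eta_s = 0.8541

0.8541


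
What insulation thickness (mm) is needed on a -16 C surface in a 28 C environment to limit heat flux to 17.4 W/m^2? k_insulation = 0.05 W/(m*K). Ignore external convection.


dT = 28 - (-16) = 44 K
thickness = k * dT / q_max * 1000
thickness = 0.05 * 44 / 17.4 * 1000
thickness = 126.4 mm

126.4


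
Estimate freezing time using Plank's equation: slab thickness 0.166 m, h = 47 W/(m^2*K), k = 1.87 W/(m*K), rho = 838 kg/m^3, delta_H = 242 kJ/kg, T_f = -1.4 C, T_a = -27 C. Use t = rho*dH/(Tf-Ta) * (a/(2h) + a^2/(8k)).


dT = -1.4 - (-27) = 25.6 K
term1 = a/(2h) = 0.166/(2*47) = 0.001765957447
term2 = a^2/(8k) = 0.166^2/(8*1.87) = 0.00184197861
t = rho*dH*1000/dT * (term1 + term2)
t = 838*242*1000/25.6 * (0.001765957447 + 0.00184197861)
t = 28581 s

28581


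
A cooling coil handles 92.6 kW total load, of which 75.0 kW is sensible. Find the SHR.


SHR = Q_sensible / Q_total
SHR = 75.0 / 92.6
SHR = 0.81

0.81


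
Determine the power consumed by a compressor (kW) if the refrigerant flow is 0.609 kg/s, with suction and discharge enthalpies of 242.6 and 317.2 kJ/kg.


dh = 317.2 - 242.6 = 74.6 kJ/kg
W = m_dot * dh = 0.609 * 74.6 = 45.43 kW

45.43


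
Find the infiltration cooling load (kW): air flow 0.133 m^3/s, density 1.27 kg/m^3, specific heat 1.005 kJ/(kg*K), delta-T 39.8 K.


Q = V_dot * rho * cp * dT
Q = 0.133 * 1.27 * 1.005 * 39.8
Q = 6.756 kW

6.756


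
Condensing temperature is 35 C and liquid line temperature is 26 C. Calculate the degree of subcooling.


Subcooling = T_cond - T_liquid
Subcooling = 35 - 26
Subcooling = 9 K

9


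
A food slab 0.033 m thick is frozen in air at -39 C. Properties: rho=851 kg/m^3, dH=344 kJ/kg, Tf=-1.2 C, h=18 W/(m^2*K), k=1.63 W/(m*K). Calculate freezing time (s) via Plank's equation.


dT = -1.2 - (-39) = 37.8 K
term1 = a/(2h) = 0.033/(2*18) = 0.0009166666667
term2 = a^2/(8k) = 0.033^2/(8*1.63) = 0.00008351226994
t = rho*dH*1000/dT * (term1 + term2)
t = 851*344*1000/37.8 * (0.0009166666667 + 0.00008351226994)
t = 7746 s

7746


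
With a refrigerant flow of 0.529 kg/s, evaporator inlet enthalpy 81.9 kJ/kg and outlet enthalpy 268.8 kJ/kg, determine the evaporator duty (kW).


dh = 268.8 - 81.9 = 186.9 kJ/kg
Q_evap = m_dot * dh = 0.529 * 186.9
Q_evap = 98.87 kW

98.87


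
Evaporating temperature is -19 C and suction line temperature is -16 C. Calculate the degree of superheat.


Superheat = T_suction - T_evap
Superheat = -16 - (-19)
Superheat = 3 K

3


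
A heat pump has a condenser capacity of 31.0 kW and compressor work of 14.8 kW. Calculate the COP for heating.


COP_hp = Q_cond / W
COP_hp = 31.0 / 14.8
COP_hp = 2.095

2.095


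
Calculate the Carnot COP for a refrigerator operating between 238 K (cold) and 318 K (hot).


dT = 318 - 238 = 80 K
COP_carnot = T_cold / dT = 238 / 80
COP_carnot = 2.975

2.975


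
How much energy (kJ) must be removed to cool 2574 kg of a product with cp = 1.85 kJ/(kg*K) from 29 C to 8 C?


dT = 29 - (8) = 21 K
Q = m * cp * dT = 2574 * 1.85 * 21
Q = 100000 kJ

100000


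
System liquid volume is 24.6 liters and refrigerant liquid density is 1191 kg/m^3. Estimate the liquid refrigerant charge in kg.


Charge = V * rho / 1000
Charge = 24.6 * 1191 / 1000
Charge = 29.3 kg

29.3


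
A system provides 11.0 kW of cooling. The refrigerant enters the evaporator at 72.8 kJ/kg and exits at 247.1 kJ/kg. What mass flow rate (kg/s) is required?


dh = 247.1 - 72.8 = 174.3 kJ/kg
m_dot = Q / dh = 11.0 / 174.3 = 0.0631 kg/s

0.0631


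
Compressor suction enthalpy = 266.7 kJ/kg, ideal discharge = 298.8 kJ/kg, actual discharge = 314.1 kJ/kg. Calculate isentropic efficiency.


dh_ideal = 298.8 - 266.7 = 32.1 kJ/kg
dh_actual = 314.1 - 266.7 = 47.4 kJ/kg
eta_s = dh_ideal / dh_actual = 32.1 / 47.4
eta_s = 0.6772

0.6772


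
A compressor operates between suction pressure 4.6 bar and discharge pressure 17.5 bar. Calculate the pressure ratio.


PR = P_high / P_low
PR = 17.5 / 4.6
PR = 3.804

3.804


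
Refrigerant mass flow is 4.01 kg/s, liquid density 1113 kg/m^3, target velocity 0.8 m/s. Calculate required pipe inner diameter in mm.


A = m_dot / (rho * v) = 4.01 / (1113 * 0.8) = 0.00450359389 m^2
d = sqrt(4*A/pi) * 1000
d = 75.7 mm

75.7


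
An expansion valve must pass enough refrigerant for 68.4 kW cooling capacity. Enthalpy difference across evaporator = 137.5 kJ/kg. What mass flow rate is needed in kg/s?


m_dot = Q / dh
m_dot = 68.4 / 137.5
m_dot = 0.4975 kg/s

0.4975


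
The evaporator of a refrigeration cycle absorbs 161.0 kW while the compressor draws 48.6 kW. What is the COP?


COP = Q_evap / W
COP = 161.0 / 48.6
COP = 3.313

3.313


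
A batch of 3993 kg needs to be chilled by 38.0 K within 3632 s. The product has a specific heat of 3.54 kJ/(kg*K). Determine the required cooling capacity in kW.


Q = m * cp * dT / t
Q = 3993 * 3.54 * 38.0 / 3632
Q = 147.891 kW

147.891


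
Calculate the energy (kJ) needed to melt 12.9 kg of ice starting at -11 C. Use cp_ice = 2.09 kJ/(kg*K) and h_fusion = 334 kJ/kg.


Sensible heat = cp * dT = 2.09 * 11 = 22.99 kJ/kg
Total per kg = 22.99 + 334 = 356.99 kJ/kg
Q = m * total = 12.9 * 356.99
Q = 4605.2 kJ

4605.2


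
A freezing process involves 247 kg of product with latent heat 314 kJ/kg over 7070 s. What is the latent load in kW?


Q_lat = m * h_fg / t
Q_lat = 247 * 314 / 7070
Q_lat = 10.97 kW

10.97


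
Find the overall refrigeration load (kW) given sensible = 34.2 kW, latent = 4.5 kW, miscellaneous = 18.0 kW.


Q_total = Q_s + Q_l + Q_misc
Q_total = 34.2 + 4.5 + 18.0
Q_total = 56.7 kW

56.7


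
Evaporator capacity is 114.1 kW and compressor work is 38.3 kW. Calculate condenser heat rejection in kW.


Q_cond = Q_evap + W
Q_cond = 114.1 + 38.3
Q_cond = 152.4 kW

152.4


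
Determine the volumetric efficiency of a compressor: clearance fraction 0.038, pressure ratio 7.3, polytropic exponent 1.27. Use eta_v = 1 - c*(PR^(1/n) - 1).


PR^(1/n) = 7.3^(1/1.27) = 4.78389655
eta_v = 1 - 0.038 * (4.78389655 - 1)
eta_v = 0.8562

0.8562


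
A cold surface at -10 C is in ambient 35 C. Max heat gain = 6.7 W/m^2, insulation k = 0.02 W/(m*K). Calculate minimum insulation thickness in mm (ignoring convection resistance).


dT = 35 - (-10) = 45 K
thickness = k * dT / q_max * 1000
thickness = 0.02 * 45 / 6.7 * 1000
thickness = 134.3 mm

134.3


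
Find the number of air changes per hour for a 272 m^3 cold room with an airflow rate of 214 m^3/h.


ACH = flow / volume
ACH = 214 / 272
ACH = 0.787

0.787


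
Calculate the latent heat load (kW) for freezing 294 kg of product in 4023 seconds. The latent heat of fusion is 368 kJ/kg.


Q_lat = m * h_fg / t
Q_lat = 294 * 368 / 4023
Q_lat = 26.89 kW

26.89


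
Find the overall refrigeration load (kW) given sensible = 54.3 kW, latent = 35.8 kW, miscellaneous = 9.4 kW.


Q_total = Q_s + Q_l + Q_misc
Q_total = 54.3 + 35.8 + 9.4
Q_total = 99.5 kW

99.5


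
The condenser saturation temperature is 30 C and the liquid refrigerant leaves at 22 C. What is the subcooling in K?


Subcooling = T_cond - T_liquid
Subcooling = 30 - 22
Subcooling = 8 K

8


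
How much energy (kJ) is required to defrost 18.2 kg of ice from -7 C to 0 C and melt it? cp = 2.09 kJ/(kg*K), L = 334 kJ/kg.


Sensible heat = cp * dT = 2.09 * 7 = 14.63 kJ/kg
Total per kg = 14.63 + 334 = 348.63 kJ/kg
Q = m * total = 18.2 * 348.63
Q = 6345.1 kJ

6345.1


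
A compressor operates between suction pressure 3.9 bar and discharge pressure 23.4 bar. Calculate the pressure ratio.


PR = P_high / P_low
PR = 23.4 / 3.9
PR = 6.0

6.0


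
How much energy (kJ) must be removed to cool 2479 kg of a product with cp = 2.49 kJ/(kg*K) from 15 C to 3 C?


dT = 15 - (3) = 12 K
Q = m * cp * dT = 2479 * 2.49 * 12
Q = 74073 kJ

74073


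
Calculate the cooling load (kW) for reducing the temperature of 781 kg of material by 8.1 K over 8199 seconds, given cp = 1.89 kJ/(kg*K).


Q = m * cp * dT / t
Q = 781 * 1.89 * 8.1 / 8199
Q = 1.458 kW

1.458


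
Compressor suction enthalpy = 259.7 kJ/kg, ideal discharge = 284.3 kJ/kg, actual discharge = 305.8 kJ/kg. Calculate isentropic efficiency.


dh_ideal = 284.3 - 259.7 = 24.6 kJ/kg
dh_actual = 305.8 - 259.7 = 46.1 kJ/kg
eta_s = dh_ideal / dh_actual = 24.6 / 46.1
eta_s = 0.5336

0.5336


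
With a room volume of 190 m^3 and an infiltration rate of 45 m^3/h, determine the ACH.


ACH = flow / volume
ACH = 45 / 190
ACH = 0.237

0.237


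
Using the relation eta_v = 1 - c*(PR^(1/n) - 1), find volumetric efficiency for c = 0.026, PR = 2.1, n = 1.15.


PR^(1/n) = 2.1^(1/1.15) = 1.90629756
eta_v = 1 - 0.026 * (1.90629756 - 1)
eta_v = 0.9764

0.9764


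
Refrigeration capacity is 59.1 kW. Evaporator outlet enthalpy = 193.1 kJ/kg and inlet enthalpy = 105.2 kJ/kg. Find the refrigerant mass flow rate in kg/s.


dh = 193.1 - 105.2 = 87.9 kJ/kg
m_dot = Q / dh = 59.1 / 87.9 = 0.6724 kg/s

0.6724


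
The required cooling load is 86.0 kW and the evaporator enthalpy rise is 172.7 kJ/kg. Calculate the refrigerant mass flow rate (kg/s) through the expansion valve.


m_dot = Q / dh
m_dot = 86.0 / 172.7
m_dot = 0.498 kg/s

0.498


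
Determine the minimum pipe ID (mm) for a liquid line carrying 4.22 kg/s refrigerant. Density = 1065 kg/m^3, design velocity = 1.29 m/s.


A = m_dot / (rho * v) = 4.22 / (1065 * 1.29) = 0.003071659934 m^2
d = sqrt(4*A/pi) * 1000
d = 62.5 mm

62.5


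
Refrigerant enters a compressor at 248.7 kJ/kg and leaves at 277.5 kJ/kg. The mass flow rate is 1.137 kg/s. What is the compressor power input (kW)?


dh = 277.5 - 248.7 = 28.8 kJ/kg
W = m_dot * dh = 1.137 * 28.8 = 32.75 kW

32.75


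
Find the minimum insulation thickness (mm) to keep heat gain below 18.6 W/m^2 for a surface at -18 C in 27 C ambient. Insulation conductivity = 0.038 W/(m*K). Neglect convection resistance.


dT = 27 - (-18) = 45 K
thickness = k * dT / q_max * 1000
thickness = 0.038 * 45 / 18.6 * 1000
thickness = 91.9 mm

91.9


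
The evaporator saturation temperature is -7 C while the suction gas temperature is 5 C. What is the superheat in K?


Superheat = T_suction - T_evap
Superheat = 5 - (-7)
Superheat = 12 K

12


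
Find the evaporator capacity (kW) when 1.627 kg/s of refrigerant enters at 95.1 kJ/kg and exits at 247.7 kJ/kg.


dh = 247.7 - 95.1 = 152.6 kJ/kg
Q_evap = m_dot * dh = 1.627 * 152.6
Q_evap = 248.28 kW

248.28


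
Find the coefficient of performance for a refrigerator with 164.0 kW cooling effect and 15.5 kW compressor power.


COP = Q_evap / W
COP = 164.0 / 15.5
COP = 10.581

10.581


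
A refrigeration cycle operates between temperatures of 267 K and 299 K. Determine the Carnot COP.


dT = 299 - 267 = 32 K
COP_carnot = T_cold / dT = 267 / 32
COP_carnot = 8.344

8.344


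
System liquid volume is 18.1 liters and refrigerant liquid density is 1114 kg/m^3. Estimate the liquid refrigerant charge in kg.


Charge = V * rho / 1000
Charge = 18.1 * 1114 / 1000
Charge = 20.16 kg

20.16


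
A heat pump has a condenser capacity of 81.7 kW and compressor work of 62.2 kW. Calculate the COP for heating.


COP_hp = Q_cond / W
COP_hp = 81.7 / 62.2
COP_hp = 1.314

1.314


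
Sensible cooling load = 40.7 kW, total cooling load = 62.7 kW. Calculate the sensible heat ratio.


SHR = Q_sensible / Q_total
SHR = 40.7 / 62.7
SHR = 0.649

0.649


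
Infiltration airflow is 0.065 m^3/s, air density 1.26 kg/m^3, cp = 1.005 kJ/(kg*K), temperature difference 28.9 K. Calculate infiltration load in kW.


Q = V_dot * rho * cp * dT
Q = 0.065 * 1.26 * 1.005 * 28.9
Q = 2.379 kW

2.379


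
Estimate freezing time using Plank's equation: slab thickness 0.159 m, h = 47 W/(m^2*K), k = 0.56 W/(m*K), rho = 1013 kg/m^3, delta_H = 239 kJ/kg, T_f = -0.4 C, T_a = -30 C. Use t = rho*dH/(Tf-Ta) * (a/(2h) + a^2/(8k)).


dT = -0.4 - (-30) = 29.6 K
term1 = a/(2h) = 0.159/(2*47) = 0.001691489362
term2 = a^2/(8k) = 0.159^2/(8*0.56) = 0.005643080357
t = rho*dH*1000/dT * (term1 + term2)
t = 1013*239*1000/29.6 * (0.001691489362 + 0.005643080357)
t = 59992 s

59992


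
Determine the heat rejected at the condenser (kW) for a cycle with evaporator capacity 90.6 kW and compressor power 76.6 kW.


Q_cond = Q_evap + W
Q_cond = 90.6 + 76.6
Q_cond = 167.2 kW

167.2


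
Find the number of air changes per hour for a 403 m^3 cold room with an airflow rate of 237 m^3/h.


ACH = flow / volume
ACH = 237 / 403
ACH = 0.588

0.588


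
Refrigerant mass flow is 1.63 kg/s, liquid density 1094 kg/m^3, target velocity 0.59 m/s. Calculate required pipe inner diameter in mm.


A = m_dot / (rho * v) = 1.63 / (1094 * 0.59) = 0.002525330772 m^2
d = sqrt(4*A/pi) * 1000
d = 56.7 mm

56.7


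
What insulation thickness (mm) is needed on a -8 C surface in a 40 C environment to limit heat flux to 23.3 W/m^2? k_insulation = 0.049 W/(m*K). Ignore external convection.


dT = 40 - (-8) = 48 K
thickness = k * dT / q_max * 1000
thickness = 0.049 * 48 / 23.3 * 1000
thickness = 100.9 mm

100.9


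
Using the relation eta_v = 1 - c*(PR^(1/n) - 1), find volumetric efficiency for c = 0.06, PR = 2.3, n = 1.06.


PR^(1/n) = 2.3^(1/1.06) = 2.1940811
eta_v = 1 - 0.06 * (2.1940811 - 1)
eta_v = 0.9284

0.9284


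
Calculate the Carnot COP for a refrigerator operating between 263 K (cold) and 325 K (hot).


dT = 325 - 263 = 62 K
COP_carnot = T_cold / dT = 263 / 62
COP_carnot = 4.242

4.242


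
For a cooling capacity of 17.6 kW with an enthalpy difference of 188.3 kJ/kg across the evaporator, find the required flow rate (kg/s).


m_dot = Q / dh
m_dot = 17.6 / 188.3
m_dot = 0.0935 kg/s

0.0935


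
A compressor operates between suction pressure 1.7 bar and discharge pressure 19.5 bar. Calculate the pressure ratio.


PR = P_high / P_low
PR = 19.5 / 1.7
PR = 11.471

11.471


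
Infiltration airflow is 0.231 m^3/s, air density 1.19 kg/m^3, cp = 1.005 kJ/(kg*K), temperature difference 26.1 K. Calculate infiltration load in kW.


Q = V_dot * rho * cp * dT
Q = 0.231 * 1.19 * 1.005 * 26.1
Q = 7.211 kW

7.211


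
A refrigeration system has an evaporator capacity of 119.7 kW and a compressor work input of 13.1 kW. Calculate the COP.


COP = Q_evap / W
COP = 119.7 / 13.1
COP = 9.137

9.137


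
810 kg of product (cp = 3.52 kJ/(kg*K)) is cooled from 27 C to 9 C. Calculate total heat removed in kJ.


dT = 27 - (9) = 18 K
Q = m * cp * dT = 810 * 3.52 * 18
Q = 51322 kJ

51322


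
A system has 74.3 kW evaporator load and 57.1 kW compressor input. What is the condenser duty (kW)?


Q_cond = Q_evap + W
Q_cond = 74.3 + 57.1
Q_cond = 131.4 kW

131.4


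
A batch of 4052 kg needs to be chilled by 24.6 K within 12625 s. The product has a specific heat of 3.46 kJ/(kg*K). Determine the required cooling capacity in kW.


Q = m * cp * dT / t
Q = 4052 * 3.46 * 24.6 / 12625
Q = 27.318 kW

27.318


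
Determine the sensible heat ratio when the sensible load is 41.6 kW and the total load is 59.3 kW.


SHR = Q_sensible / Q_total
SHR = 41.6 / 59.3
SHR = 0.702

0.702


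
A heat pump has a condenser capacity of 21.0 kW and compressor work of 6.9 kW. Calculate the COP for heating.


COP_hp = Q_cond / W
COP_hp = 21.0 / 6.9
COP_hp = 3.043

3.043


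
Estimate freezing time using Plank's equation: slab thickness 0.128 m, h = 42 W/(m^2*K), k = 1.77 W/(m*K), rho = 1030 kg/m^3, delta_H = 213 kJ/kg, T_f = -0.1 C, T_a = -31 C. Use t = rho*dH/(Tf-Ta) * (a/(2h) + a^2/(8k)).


dT = -0.1 - (-31) = 30.9 K
term1 = a/(2h) = 0.128/(2*42) = 0.001523809524
term2 = a^2/(8k) = 0.128^2/(8*1.77) = 0.001157062147
t = rho*dH*1000/dT * (term1 + term2)
t = 1030*213*1000/30.9 * (0.001523809524 + 0.001157062147)
t = 19034 s

19034


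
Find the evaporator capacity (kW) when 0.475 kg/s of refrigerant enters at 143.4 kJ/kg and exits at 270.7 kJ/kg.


dh = 270.7 - 143.4 = 127.3 kJ/kg
Q_evap = m_dot * dh = 0.475 * 127.3
Q_evap = 60.47 kW

60.47


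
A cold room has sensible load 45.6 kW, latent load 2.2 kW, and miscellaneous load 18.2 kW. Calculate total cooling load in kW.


Q_total = Q_s + Q_l + Q_misc
Q_total = 45.6 + 2.2 + 18.2
Q_total = 66.0 kW

66.0


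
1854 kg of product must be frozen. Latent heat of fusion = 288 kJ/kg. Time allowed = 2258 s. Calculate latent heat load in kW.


Q_lat = m * h_fg / t
Q_lat = 1854 * 288 / 2258
Q_lat = 236.47 kW

236.47


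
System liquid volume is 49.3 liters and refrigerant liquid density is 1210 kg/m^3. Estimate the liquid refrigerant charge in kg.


Charge = V * rho / 1000
Charge = 49.3 * 1210 / 1000
Charge = 59.65 kg

59.65


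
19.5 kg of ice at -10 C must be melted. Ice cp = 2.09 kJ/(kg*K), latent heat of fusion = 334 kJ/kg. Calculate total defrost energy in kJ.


Sensible heat = cp * dT = 2.09 * 10 = 20.9 kJ/kg
Total per kg = 20.9 + 334 = 354.9 kJ/kg
Q = m * total = 19.5 * 354.9
Q = 6920.6 kJ

6920.6


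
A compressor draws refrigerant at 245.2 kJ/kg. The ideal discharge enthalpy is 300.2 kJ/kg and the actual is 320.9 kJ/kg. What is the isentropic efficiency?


dh_ideal = 300.2 - 245.2 = 55.0 kJ/kg
dh_actual = 320.9 - 245.2 = 75.7 kJ/kg
eta_s = dh_ideal / dh_actual = 55.0 / 75.7
eta_s = 0.7266

0.7266


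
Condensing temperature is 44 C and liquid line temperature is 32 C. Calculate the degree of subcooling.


Subcooling = T_cond - T_liquid
Subcooling = 44 - 32
Subcooling = 12 K

12


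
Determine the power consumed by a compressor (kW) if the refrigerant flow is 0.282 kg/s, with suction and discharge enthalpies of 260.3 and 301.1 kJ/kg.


dh = 301.1 - 260.3 = 40.8 kJ/kg
W = m_dot * dh = 0.282 * 40.8 = 11.51 kW

11.51


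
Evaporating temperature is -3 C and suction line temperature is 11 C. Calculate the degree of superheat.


Superheat = T_suction - T_evap
Superheat = 11 - (-3)
Superheat = 14 K

14


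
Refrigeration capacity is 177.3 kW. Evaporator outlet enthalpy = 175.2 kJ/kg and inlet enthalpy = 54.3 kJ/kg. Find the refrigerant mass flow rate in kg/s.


dh = 175.2 - 54.3 = 120.9 kJ/kg
m_dot = Q / dh = 177.3 / 120.9 = 1.4665 kg/s

1.4665


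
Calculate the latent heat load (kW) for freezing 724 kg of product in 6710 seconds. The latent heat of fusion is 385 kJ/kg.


Q_lat = m * h_fg / t
Q_lat = 724 * 385 / 6710
Q_lat = 41.54 kW

41.54


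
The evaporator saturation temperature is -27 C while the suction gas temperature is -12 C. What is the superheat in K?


Superheat = T_suction - T_evap
Superheat = -12 - (-27)
Superheat = 15 K

15


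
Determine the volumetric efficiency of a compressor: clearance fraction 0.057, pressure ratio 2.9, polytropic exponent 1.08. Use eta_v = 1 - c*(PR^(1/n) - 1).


PR^(1/n) = 2.9^(1/1.08) = 2.68007097
eta_v = 1 - 0.057 * (2.68007097 - 1)
eta_v = 0.9042

0.9042


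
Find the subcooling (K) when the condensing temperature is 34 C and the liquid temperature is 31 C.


Subcooling = T_cond - T_liquid
Subcooling = 34 - 31
Subcooling = 3 K

3


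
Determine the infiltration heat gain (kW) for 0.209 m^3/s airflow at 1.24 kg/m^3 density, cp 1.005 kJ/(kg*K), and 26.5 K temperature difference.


Q = V_dot * rho * cp * dT
Q = 0.209 * 1.24 * 1.005 * 26.5
Q = 6.902 kW

6.902


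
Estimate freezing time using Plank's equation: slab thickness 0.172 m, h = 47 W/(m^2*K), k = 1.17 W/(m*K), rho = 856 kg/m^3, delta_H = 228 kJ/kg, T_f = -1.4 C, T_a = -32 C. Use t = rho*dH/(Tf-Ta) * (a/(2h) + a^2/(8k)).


dT = -1.4 - (-32) = 30.6 K
term1 = a/(2h) = 0.172/(2*47) = 0.001829787234
term2 = a^2/(8k) = 0.172^2/(8*1.17) = 0.003160683761
t = rho*dH*1000/dT * (term1 + term2)
t = 856*228*1000/30.6 * (0.001829787234 + 0.003160683761)
t = 31829 s

31829


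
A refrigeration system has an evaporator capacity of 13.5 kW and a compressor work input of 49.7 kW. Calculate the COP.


COP = Q_evap / W
COP = 13.5 / 49.7
COP = 0.272

0.272


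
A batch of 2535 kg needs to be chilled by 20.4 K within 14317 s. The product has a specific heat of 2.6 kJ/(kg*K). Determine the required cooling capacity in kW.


Q = m * cp * dT / t
Q = 2535 * 2.6 * 20.4 / 14317
Q = 9.391 kW

9.391


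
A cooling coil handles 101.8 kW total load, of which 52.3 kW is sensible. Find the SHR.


SHR = Q_sensible / Q_total
SHR = 52.3 / 101.8
SHR = 0.514

0.514


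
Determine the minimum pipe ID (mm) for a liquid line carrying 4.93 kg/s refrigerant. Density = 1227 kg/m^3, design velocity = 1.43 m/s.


A = m_dot / (rho * v) = 4.93 / (1227 * 1.43) = 0.002809741196 m^2
d = sqrt(4*A/pi) * 1000
d = 59.8 mm

59.8


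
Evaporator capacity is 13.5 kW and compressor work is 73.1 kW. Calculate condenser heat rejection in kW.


Q_cond = Q_evap + W
Q_cond = 13.5 + 73.1
Q_cond = 86.6 kW

86.6


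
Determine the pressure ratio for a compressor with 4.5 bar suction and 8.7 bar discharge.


PR = P_high / P_low
PR = 8.7 / 4.5
PR = 1.933

1.933


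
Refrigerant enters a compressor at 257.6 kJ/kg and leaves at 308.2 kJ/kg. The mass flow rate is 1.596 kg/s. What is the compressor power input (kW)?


dh = 308.2 - 257.6 = 50.6 kJ/kg
W = m_dot * dh = 1.596 * 50.6 = 80.76 kW

80.76


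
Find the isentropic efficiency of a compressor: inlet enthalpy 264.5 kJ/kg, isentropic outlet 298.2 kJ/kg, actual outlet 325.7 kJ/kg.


dh_ideal = 298.2 - 264.5 = 33.7 kJ/kg
dh_actual = 325.7 - 264.5 = 61.2 kJ/kg
eta_s = dh_ideal / dh_actual = 33.7 / 61.2
eta_s = 0.5507

0.5507


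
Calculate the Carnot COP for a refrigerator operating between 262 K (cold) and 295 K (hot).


dT = 295 - 262 = 33 K
COP_carnot = T_cold / dT = 262 / 33
COP_carnot = 7.939

7.939


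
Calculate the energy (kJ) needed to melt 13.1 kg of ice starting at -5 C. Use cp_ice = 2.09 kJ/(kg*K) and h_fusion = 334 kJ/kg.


Sensible heat = cp * dT = 2.09 * 5 = 10.45 kJ/kg
Total per kg = 10.45 + 334 = 344.45 kJ/kg
Q = m * total = 13.1 * 344.45
Q = 4512.3 kJ

4512.3


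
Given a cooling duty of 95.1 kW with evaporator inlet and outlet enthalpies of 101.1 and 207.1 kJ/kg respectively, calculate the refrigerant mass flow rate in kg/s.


dh = 207.1 - 101.1 = 106.0 kJ/kg
m_dot = Q / dh = 95.1 / 106.0 = 0.8972 kg/s

0.8972


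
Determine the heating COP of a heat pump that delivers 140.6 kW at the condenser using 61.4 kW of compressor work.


COP_hp = Q_cond / W
COP_hp = 140.6 / 61.4
COP_hp = 2.29

2.29


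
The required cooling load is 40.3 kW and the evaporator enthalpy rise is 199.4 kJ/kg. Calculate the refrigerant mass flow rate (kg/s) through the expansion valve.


m_dot = Q / dh
m_dot = 40.3 / 199.4
m_dot = 0.2021 kg/s

0.2021


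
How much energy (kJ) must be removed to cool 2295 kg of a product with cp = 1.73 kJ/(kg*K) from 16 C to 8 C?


dT = 16 - (8) = 8 K
Q = m * cp * dT = 2295 * 1.73 * 8
Q = 31763 kJ

31763


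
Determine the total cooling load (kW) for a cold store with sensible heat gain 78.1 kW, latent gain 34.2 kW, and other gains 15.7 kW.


Q_total = Q_s + Q_l + Q_misc
Q_total = 78.1 + 34.2 + 15.7
Q_total = 128.0 kW

128.0


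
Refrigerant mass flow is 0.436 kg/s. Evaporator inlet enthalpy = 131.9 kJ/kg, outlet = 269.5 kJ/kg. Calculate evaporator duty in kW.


dh = 269.5 - 131.9 = 137.6 kJ/kg
Q_evap = m_dot * dh = 0.436 * 137.6
Q_evap = 59.99 kW

59.99


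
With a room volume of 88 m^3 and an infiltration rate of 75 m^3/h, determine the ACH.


ACH = flow / volume
ACH = 75 / 88
ACH = 0.852

0.852


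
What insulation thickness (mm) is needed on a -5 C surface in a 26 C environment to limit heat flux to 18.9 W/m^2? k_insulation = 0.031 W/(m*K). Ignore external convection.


dT = 26 - (-5) = 31 K
thickness = k * dT / q_max * 1000
thickness = 0.031 * 31 / 18.9 * 1000
thickness = 50.8 mm

50.8


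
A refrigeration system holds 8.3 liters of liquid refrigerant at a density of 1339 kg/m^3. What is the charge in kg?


Charge = V * rho / 1000
Charge = 8.3 * 1339 / 1000
Charge = 11.11 kg

11.11


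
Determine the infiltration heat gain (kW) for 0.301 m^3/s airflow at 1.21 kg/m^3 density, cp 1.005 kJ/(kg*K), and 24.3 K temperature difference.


Q = V_dot * rho * cp * dT
Q = 0.301 * 1.21 * 1.005 * 24.3
Q = 8.895 kW

8.895


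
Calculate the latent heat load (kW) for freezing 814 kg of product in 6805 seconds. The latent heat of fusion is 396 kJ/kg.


Q_lat = m * h_fg / t
Q_lat = 814 * 396 / 6805
Q_lat = 47.37 kW

47.37


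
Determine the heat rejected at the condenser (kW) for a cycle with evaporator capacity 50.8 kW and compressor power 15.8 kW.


Q_cond = Q_evap + W
Q_cond = 50.8 + 15.8
Q_cond = 66.6 kW

66.6


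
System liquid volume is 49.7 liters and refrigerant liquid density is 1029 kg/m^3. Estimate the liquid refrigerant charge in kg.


Charge = V * rho / 1000
Charge = 49.7 * 1029 / 1000
Charge = 51.14 kg

51.14


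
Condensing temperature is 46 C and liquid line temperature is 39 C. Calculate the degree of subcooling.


Subcooling = T_cond - T_liquid
Subcooling = 46 - 39
Subcooling = 7 K

7


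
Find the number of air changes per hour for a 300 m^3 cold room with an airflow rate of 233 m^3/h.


ACH = flow / volume
ACH = 233 / 300
ACH = 0.777

0.777


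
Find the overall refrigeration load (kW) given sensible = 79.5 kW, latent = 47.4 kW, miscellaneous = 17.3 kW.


Q_total = Q_s + Q_l + Q_misc
Q_total = 79.5 + 47.4 + 17.3
Q_total = 144.2 kW

144.2


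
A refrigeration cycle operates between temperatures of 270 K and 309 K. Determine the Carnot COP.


dT = 309 - 270 = 39 K
COP_carnot = T_cold / dT = 270 / 39
COP_carnot = 6.923

6.923


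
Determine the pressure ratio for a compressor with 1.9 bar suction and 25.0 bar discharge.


PR = P_high / P_low
PR = 25.0 / 1.9
PR = 13.158

13.158


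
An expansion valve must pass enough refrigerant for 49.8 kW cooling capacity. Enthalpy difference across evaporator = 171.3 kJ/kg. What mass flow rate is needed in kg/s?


m_dot = Q / dh
m_dot = 49.8 / 171.3
m_dot = 0.2907 kg/s

0.2907


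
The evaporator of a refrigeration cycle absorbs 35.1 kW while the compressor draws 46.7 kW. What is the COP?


COP = Q_evap / W
COP = 35.1 / 46.7
COP = 0.752

0.752


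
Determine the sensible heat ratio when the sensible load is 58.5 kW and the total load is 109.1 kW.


SHR = Q_sensible / Q_total
SHR = 58.5 / 109.1
SHR = 0.536

0.536


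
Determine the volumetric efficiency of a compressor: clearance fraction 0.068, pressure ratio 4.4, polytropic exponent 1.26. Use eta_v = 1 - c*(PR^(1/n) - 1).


PR^(1/n) = 4.4^(1/1.26) = 3.24098281
eta_v = 1 - 0.068 * (3.24098281 - 1)
eta_v = 0.8476

0.8476


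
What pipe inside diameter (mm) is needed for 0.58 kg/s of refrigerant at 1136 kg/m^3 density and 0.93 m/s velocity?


A = m_dot / (rho * v) = 0.58 / (1136 * 0.93) = 0.000548992882 m^2
d = sqrt(4*A/pi) * 1000
d = 26.4 mm

26.4


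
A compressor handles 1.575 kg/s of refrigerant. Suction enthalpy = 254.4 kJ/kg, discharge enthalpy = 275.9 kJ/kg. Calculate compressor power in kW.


dh = 275.9 - 254.4 = 21.5 kJ/kg
W = m_dot * dh = 1.575 * 21.5 = 33.86 kW

33.86


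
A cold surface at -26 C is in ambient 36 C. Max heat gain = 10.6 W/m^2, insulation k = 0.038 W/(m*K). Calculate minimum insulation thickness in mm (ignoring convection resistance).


dT = 36 - (-26) = 62 K
thickness = k * dT / q_max * 1000
thickness = 0.038 * 62 / 10.6 * 1000
thickness = 222.3 mm

222.3


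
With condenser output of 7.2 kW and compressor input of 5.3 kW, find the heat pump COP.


COP_hp = Q_cond / W
COP_hp = 7.2 / 5.3
COP_hp = 1.358

1.358


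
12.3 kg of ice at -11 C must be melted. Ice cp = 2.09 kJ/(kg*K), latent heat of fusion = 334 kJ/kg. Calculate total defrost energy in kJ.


Sensible heat = cp * dT = 2.09 * 11 = 22.99 kJ/kg
Total per kg = 22.99 + 334 = 356.99 kJ/kg
Q = m * total = 12.3 * 356.99
Q = 4391.0 kJ

4391.0


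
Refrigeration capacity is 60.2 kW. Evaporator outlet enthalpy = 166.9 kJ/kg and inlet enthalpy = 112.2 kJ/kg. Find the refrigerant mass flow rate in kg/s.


dh = 166.9 - 112.2 = 54.7 kJ/kg
m_dot = Q / dh = 60.2 / 54.7 = 1.1005 kg/s

1.1005


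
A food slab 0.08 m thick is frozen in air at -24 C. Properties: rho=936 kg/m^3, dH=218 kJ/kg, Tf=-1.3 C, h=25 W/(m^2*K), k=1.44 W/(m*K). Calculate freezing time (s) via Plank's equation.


dT = -1.3 - (-24) = 22.7 K
term1 = a/(2h) = 0.08/(2*25) = 0.0016
term2 = a^2/(8k) = 0.08^2/(8*1.44) = 0.0005555555556
t = rho*dH*1000/dT * (term1 + term2)
t = 936*218*1000/22.7 * (0.0016 + 0.0005555555556)
t = 19376 s

19376


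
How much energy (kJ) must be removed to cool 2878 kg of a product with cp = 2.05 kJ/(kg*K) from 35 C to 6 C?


dT = 35 - (6) = 29 K
Q = m * cp * dT = 2878 * 2.05 * 29
Q = 171097 kJ

171097


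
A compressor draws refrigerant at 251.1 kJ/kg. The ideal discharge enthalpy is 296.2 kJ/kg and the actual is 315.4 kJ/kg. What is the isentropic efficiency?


dh_ideal = 296.2 - 251.1 = 45.1 kJ/kg
dh_actual = 315.4 - 251.1 = 64.3 kJ/kg
eta_s = dh_ideal / dh_actual = 45.1 / 64.3
eta_s = 0.7014

0.7014


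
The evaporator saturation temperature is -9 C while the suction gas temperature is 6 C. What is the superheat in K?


Superheat = T_suction - T_evap
Superheat = 6 - (-9)
Superheat = 15 K

15


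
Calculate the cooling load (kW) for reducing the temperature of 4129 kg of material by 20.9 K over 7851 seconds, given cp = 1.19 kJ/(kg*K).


Q = m * cp * dT / t
Q = 4129 * 1.19 * 20.9 / 7851
Q = 13.08 kW

13.08


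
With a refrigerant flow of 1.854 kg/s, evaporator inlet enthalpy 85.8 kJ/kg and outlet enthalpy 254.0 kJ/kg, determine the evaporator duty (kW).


dh = 254.0 - 85.8 = 168.2 kJ/kg
Q_evap = m_dot * dh = 1.854 * 168.2
Q_evap = 311.84 kW

311.84


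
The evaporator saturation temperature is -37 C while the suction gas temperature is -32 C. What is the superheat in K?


Superheat = T_suction - T_evap
Superheat = -32 - (-37)
Superheat = 5 K

5


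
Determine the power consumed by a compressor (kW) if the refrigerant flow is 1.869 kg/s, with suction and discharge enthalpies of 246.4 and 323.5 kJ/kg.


dh = 323.5 - 246.4 = 77.1 kJ/kg
W = m_dot * dh = 1.869 * 77.1 = 144.1 kW

144.1


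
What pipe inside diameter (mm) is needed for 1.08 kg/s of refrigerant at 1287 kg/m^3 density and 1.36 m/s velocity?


A = m_dot / (rho * v) = 1.08 / (1287 * 1.36) = 0.0006170300288 m^2
d = sqrt(4*A/pi) * 1000
d = 28.0 mm

28.0


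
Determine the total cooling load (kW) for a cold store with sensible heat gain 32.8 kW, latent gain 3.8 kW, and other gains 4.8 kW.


Q_total = Q_s + Q_l + Q_misc
Q_total = 32.8 + 3.8 + 4.8
Q_total = 41.4 kW

41.4


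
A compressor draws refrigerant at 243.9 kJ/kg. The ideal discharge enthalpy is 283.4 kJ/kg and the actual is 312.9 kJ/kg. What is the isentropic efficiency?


dh_ideal = 283.4 - 243.9 = 39.5 kJ/kg
dh_actual = 312.9 - 243.9 = 69.0 kJ/kg
eta_s = dh_ideal / dh_actual = 39.5 / 69.0
eta_s = 0.5725

0.5725


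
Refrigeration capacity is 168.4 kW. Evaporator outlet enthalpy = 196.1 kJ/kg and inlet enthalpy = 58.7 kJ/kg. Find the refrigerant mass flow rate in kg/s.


dh = 196.1 - 58.7 = 137.4 kJ/kg
m_dot = Q / dh = 168.4 / 137.4 = 1.2256 kg/s

1.2256


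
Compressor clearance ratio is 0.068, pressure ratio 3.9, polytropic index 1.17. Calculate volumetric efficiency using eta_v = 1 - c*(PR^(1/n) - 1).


PR^(1/n) = 3.9^(1/1.17) = 3.20024645
eta_v = 1 - 0.068 * (3.20024645 - 1)
eta_v = 0.8504

0.8504


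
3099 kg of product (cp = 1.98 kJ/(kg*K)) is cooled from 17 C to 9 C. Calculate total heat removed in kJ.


dT = 17 - (9) = 8 K
Q = m * cp * dT = 3099 * 1.98 * 8
Q = 49088 kJ

49088


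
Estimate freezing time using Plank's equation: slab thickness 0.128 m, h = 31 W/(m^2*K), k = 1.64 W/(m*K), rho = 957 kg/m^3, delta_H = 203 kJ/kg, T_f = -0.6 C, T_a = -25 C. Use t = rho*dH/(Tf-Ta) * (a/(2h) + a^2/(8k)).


dT = -0.6 - (-25) = 24.4 K
term1 = a/(2h) = 0.128/(2*31) = 0.002064516129
term2 = a^2/(8k) = 0.128^2/(8*1.64) = 0.001248780488
t = rho*dH*1000/dT * (term1 + term2)
t = 957*203*1000/24.4 * (0.002064516129 + 0.001248780488)
t = 26380 s

26380


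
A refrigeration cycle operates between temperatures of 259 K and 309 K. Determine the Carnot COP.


dT = 309 - 259 = 50 K
COP_carnot = T_cold / dT = 259 / 50
COP_carnot = 5.18

5.18


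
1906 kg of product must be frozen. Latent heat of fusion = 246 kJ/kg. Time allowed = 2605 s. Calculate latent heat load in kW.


Q_lat = m * h_fg / t
Q_lat = 1906 * 246 / 2605
Q_lat = 179.99 kW

179.99


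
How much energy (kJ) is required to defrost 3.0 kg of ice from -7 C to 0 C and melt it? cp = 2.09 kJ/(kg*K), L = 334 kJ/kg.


Sensible heat = cp * dT = 2.09 * 7 = 14.63 kJ/kg
Total per kg = 14.63 + 334 = 348.63 kJ/kg
Q = m * total = 3.0 * 348.63
Q = 1045.9 kJ

1045.9


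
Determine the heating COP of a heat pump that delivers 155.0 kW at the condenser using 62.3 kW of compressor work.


COP_hp = Q_cond / W
COP_hp = 155.0 / 62.3
COP_hp = 2.488

2.488


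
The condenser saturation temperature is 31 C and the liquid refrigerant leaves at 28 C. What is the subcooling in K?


Subcooling = T_cond - T_liquid
Subcooling = 31 - 28
Subcooling = 3 K

3


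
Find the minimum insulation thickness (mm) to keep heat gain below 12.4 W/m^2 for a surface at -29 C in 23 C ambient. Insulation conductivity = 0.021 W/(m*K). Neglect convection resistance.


dT = 23 - (-29) = 52 K
thickness = k * dT / q_max * 1000
thickness = 0.021 * 52 / 12.4 * 1000
thickness = 88.1 mm

88.1


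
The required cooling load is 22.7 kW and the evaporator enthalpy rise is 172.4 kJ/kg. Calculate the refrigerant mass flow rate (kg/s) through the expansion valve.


m_dot = Q / dh
m_dot = 22.7 / 172.4
m_dot = 0.1317 kg/s

0.1317


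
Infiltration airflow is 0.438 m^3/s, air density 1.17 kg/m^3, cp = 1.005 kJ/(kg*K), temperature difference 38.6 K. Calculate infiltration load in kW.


Q = V_dot * rho * cp * dT
Q = 0.438 * 1.17 * 1.005 * 38.6
Q = 19.88 kW

19.88


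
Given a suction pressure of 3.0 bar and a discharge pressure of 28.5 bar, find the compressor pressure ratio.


PR = P_high / P_low
PR = 28.5 / 3.0
PR = 9.5

9.5


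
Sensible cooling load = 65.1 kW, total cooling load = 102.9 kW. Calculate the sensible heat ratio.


SHR = Q_sensible / Q_total
SHR = 65.1 / 102.9
SHR = 0.633

0.633


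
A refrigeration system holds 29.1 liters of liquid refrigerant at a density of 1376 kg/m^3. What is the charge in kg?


Charge = V * rho / 1000
Charge = 29.1 * 1376 / 1000
Charge = 40.04 kg

40.04


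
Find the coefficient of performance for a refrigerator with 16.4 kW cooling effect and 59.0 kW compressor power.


COP = Q_evap / W
COP = 16.4 / 59.0
COP = 0.278

0.278


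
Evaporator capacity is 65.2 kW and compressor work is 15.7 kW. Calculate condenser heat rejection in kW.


Q_cond = Q_evap + W
Q_cond = 65.2 + 15.7
Q_cond = 80.9 kW

80.9
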